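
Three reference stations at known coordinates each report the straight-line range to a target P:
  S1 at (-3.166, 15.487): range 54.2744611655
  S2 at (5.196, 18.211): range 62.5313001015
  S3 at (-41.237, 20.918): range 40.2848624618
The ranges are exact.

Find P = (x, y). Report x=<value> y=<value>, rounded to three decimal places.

eq1: (x + 3.166)² + (y − 15.487)² = 54.2744611655²
eq2: (x − 5.196)² + (y − 18.211)² = 62.5313001015²
eq3: (x + 41.237)² + (y − 20.918)² = 40.2848624618²
eq2−eq3, eq2−eq1 (x²,y² cancel):
  -92.866·x + 5.414·y = 4066.707305
  -16.724·x − 5.448·y = 855.678146
det = -92.866·-5.448 − 5.414·-16.724 = 596.477704
x = (4066.707305·-5.448 − 5.414·855.678146) / 596.477704 = -44.910418
y = (-92.866·855.678146 − 4066.707305·-16.724) / 596.477704 = -19.199031

x=-44.910 y=-19.199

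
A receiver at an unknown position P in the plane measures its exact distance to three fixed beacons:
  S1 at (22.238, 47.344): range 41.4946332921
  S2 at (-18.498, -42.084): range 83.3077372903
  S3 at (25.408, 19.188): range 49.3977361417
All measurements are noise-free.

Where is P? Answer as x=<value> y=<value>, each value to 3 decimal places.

eq1: (x − 22.238)² + (y − 47.344)² = 41.4946332921²
eq2: (x + 18.498)² + (y + 42.084)² = 83.3077372903²
eq3: (x − 25.408)² + (y − 19.188)² = 49.3977361417²
eq2−eq1, eq2−eq3 (x²,y² cancel):
  81.472·x + 178.856·y = 5841.118420
  87.812·x + 122.544·y = 3400.549504
det = 81.472·122.544 − 178.856·87.812 = -5721.798304
x = (5841.118420·122.544 − 178.856·3400.549504) / -5721.798304 = -18.802713
y = (81.472·3400.549504 − 5841.118420·87.812) / -5721.798304 = 41.223180

x=-18.803 y=41.223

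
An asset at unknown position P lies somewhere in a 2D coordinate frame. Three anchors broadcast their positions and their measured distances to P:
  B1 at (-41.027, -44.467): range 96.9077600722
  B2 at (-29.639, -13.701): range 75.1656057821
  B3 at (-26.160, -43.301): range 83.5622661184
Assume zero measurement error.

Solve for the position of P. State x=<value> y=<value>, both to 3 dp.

eq1: (x + 41.027)² + (y + 44.467)² = 96.9077600722²
eq2: (x + 29.639)² + (y + 13.701)² = 75.1656057821²
eq3: (x + 26.160)² + (y + 43.301)² = 83.5622661184²
eq3−eq1, eq3−eq2 (x²,y² cancel):
  -29.734·x − 2.332·y = -1307.255026
  -6.958·x + 59.200·y = -160.350453
det = -29.734·59.200 − -2.332·-6.958 = -1776.478856
x = (-1307.255026·59.200 − -2.332·-160.350453) / -1776.478856 = 43.773915
y = (-29.734·-160.350453 − -1307.255026·-6.958) / -1776.478856 = 2.436291

x=43.774 y=2.436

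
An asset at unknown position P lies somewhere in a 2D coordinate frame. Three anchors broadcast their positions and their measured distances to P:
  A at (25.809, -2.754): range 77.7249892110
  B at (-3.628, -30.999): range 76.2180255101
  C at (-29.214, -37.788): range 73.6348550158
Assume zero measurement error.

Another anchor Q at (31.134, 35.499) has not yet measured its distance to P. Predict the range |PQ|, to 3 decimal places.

eq1: (x − 25.809)² + (y + 2.754)² = 77.7249892110²
eq2: (x + 3.628)² + (y + 30.999)² = 76.2180255101²
eq3: (x + 29.214)² + (y + 37.788)² = 73.6348550158²
eq1−eq3, eq1−eq2 (x²,y² cancel):
  -110.046·x − 70.068·y = 2226.783818
  -58.874·x − 56.490·y = 532.397923
det = -110.046·-56.490 − -70.068·-58.874 = 2091.315108
x = (2226.783818·-56.490 − -70.068·532.397923) / 2091.315108 = -42.311634
y = (-110.046·532.397923 − 2226.783818·-58.874) / 2091.315108 = 34.672637
|P − Q| = √((-42.311634 − 31.134)² + (34.672637 − 35.499)²) = 73.450283

73.450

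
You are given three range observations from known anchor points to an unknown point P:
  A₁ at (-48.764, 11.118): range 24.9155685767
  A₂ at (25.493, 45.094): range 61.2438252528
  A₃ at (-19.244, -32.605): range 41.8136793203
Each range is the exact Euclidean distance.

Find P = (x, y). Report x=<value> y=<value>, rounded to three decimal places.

x=-23.943 y=8.944

eq1: (x + 48.764)² + (y − 11.118)² = 24.9155685767²
eq2: (x − 25.493)² + (y − 45.094)² = 61.2438252528²
eq3: (x + 19.244)² + (y + 32.605)² = 41.8136793203²
eq3−eq1, eq3−eq2 (x²,y² cancel):
  -59.040·x + 87.446·y = 2195.718280
  89.474·x + 155.398·y = -752.478029
det = -59.040·155.398 − 87.446·89.474 = -16998.841324
x = (2195.718280·155.398 − 87.446·-752.478029) / -16998.841324 = -23.943480
y = (-59.040·-752.478029 − 2195.718280·89.474) / -16998.841324 = 8.943750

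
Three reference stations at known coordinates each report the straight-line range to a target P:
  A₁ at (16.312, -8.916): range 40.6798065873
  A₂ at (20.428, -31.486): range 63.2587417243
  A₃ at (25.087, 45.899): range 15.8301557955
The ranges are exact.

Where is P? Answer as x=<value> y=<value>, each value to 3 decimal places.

x=18.033 y=31.727

eq1: (x − 16.312)² + (y + 8.916)² = 40.6798065873²
eq2: (x − 20.428)² + (y + 31.486)² = 63.2587417243²
eq3: (x − 25.087)² + (y − 45.899)² = 15.8301557955²
eq1−eq2, eq1−eq3 (x²,y² cancel):
  8.232·x − 45.140·y = -1283.726761
  17.550·x + 109.630·y = 3794.752201
det = 8.232·109.630 − -45.140·17.550 = 1694.681160
x = (-1283.726761·109.630 − -45.140·3794.752201) / 1694.681160 = 18.032979
y = (8.232·3794.752201 − -1283.726761·17.550) / 1694.681160 = 31.727387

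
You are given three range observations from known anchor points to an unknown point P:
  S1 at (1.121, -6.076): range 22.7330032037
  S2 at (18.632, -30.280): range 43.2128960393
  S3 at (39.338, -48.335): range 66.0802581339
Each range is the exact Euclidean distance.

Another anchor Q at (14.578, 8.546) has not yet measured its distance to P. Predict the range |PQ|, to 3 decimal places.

eq1: (x − 1.121)² + (y + 6.076)² = 22.7330032037²
eq2: (x − 18.632)² + (y + 30.280)² = 43.2128960393²
eq3: (x − 39.338)² + (y + 48.335)² = 66.0802581339²
eq1−eq2, eq1−eq3 (x²,y² cancel):
  35.022·x − 48.408·y = -124.709542
  76.434·x − 84.518·y = -4.235028
det = 35.022·-84.518 − -48.408·76.434 = 740.027676
x = (-124.709542·-84.518 − -48.408·-4.235028) / 740.027676 = 13.965953
y = (35.022·-4.235028 − -124.709542·76.434) / 740.027676 = 12.680242
|P − Q| = √((13.965953 − 14.578)² + (12.680242 − 8.546)²) = 4.179301

4.179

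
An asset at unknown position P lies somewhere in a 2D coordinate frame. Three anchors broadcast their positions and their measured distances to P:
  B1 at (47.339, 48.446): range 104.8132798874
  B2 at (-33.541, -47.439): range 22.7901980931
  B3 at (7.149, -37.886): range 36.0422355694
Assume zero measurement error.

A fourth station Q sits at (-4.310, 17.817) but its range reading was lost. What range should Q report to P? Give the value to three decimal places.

48.950

eq1: (x − 47.339)² + (y − 48.446)² = 104.8132798874²
eq2: (x + 33.541)² + (y + 47.439)² = 22.7901980931²
eq3: (x − 7.149)² + (y + 37.886)² = 36.0422355694²
eq1−eq3, eq1−eq2 (x²,y² cancel):
  -80.380·x − 172.664·y = 6585.242256
  -161.760·x − 191.770·y = 9253.892077
det = -80.380·-191.770 − -172.664·-161.760 = -12515.656040
x = (6585.242256·-191.770 − -172.664·9253.892077) / -12515.656040 = -26.763448
y = (-80.380·9253.892077 − 6585.242256·-161.760) / -12515.656040 = -25.679912
|P − Q| = √((-26.763448 − -4.310)² + (-25.679912 − 17.817)²) = 48.950369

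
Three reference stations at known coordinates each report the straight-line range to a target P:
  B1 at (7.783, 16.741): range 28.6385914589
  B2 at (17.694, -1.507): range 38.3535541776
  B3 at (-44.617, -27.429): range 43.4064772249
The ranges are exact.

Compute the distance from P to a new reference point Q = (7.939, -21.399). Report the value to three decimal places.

40.163

eq1: (x − 7.783)² + (y − 16.741)² = 28.6385914589²
eq2: (x − 17.694)² + (y + 1.507)² = 38.3535541776²
eq3: (x + 44.617)² + (y + 27.429)² = 43.4064772249²
eq1−eq2, eq1−eq3 (x²,y² cancel):
  19.822·x − 36.496·y = -676.313682
  -104.800·x − 88.340·y = 1338.237216
det = 19.822·-88.340 − -36.496·-104.800 = -5575.856280
x = (-676.313682·-88.340 − -36.496·1338.237216) / -5575.856280 = -19.474292
y = (19.822·1338.237216 − -676.313682·-104.800) / -5575.856280 = 7.954139
|P − Q| = √((-19.474292 − 7.939)² + (7.954139 − -21.399)²) = 40.163359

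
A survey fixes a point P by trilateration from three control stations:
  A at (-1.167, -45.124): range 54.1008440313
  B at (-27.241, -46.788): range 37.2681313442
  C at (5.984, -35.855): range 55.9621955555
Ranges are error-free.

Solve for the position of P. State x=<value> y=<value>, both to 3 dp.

x=-45.709 y=-14.418

eq1: (x + 1.167)² + (y + 45.124)² = 54.1008440313²
eq2: (x + 27.241)² + (y + 46.788)² = 37.2681313442²
eq3: (x − 5.984)² + (y + 35.855)² = 55.9621955555²
eq2−eq3, eq2−eq1 (x²,y² cancel):
  66.450·x + 21.866·y = -3352.653462
  52.148·x + 3.328·y = -2431.639471
det = 66.450·3.328 − 21.866·52.148 = -919.122568
x = (-3352.653462·3.328 − 21.866·-2431.639471) / -919.122568 = -45.709462
y = (66.450·-2431.639471 − -3352.653462·52.148) / -919.122568 = -14.417805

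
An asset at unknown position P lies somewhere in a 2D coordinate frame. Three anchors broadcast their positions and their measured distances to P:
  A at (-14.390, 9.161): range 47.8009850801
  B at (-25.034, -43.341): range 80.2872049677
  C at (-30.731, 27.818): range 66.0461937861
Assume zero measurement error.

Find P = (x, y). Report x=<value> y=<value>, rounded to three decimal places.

x=33.339 y=11.783

eq1: (x + 14.390)² + (y − 9.161)² = 47.8009850801²
eq2: (x + 25.034)² + (y + 43.341)² = 80.2872049677²
eq3: (x + 30.731)² + (y − 27.818)² = 66.0461937861²
eq2−eq1, eq2−eq3 (x²,y² cancel):
  21.288·x + 105.004·y = 1946.953691
  -11.394·x + 142.318·y = 1297.027616
det = 21.288·142.318 − 105.004·-11.394 = 4226.081160
x = (1946.953691·142.318 − 105.004·1297.027616) / 4226.081160 = 33.339035
y = (21.288·1297.027616 − 1946.953691·-11.394) / 4226.081160 = 11.782716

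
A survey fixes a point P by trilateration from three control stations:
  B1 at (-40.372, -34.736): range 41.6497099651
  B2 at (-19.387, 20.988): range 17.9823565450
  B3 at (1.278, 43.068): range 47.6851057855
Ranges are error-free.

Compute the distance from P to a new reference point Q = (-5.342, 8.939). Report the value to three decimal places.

eq1: (x + 40.372)² + (y + 34.736)² = 41.6497099651²
eq2: (x + 19.387)² + (y − 20.988)² = 17.9823565450²
eq3: (x − 1.278)² + (y − 43.068)² = 47.6851057855²
eq3−eq1, eq3−eq2 (x²,y² cancel):
  -83.300·x − 155.608·y = 1519.173146
  -41.330·x − 44.160·y = 910.370172
det = -83.300·-44.160 − -155.608·-41.330 = -2752.750640
x = (1519.173146·-44.160 − -155.608·910.370172) / -2752.750640 = -27.090792
y = (-83.300·910.370172 − 1519.173146·-41.330) / -2752.750640 = 4.739408
|P − Q| = √((-27.090792 − -5.342)² + (4.739408 − 8.939)²) = 22.150543

22.151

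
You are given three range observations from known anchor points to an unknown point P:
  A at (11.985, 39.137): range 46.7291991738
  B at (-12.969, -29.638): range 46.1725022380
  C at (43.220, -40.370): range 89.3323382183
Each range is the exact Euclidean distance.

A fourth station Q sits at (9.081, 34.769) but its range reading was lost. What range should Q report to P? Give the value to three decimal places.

41.996

eq1: (x − 11.985)² + (y − 39.137)² = 46.7291991738²
eq2: (x + 12.969)² + (y + 29.638)² = 46.1725022380²
eq3: (x − 43.220)² + (y + 40.370)² = 89.3323382183²
eq2−eq3, eq2−eq1 (x²,y² cancel):
  112.378·x − 21.464·y = -3397.267394
  49.908·x + 137.550·y = 577.020896
det = 112.378·137.550 − -21.464·49.908 = 16528.819212
x = (-3397.267394·137.550 − -21.464·577.020896) / 16528.819212 = -27.522169
y = (112.378·577.020896 − -3397.267394·49.908) / 16528.819212 = 14.181005
|P − Q| = √((-27.522169 − 9.081)² + (14.181005 − 34.769)²) = 41.995922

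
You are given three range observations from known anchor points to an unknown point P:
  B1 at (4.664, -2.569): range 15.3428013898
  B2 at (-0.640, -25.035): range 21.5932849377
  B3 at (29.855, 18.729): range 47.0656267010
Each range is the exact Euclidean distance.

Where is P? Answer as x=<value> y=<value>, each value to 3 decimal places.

eq1: (x − 4.664)² + (y + 2.569)² = 15.3428013898²
eq2: (x + 0.640)² + (y + 25.035)² = 21.5932849377²
eq3: (x − 29.855)² + (y − 18.729)² = 47.0656267010²
eq3−eq2, eq3−eq1 (x²,y² cancel):
  -60.990·x − 87.528·y = 1133.967621
  -50.382·x − 42.596·y = 766.027853
det = -60.990·-42.596 − -87.528·-50.382 = -1811.905656
x = (1133.967621·-42.596 − -87.528·766.027853) / -1811.905656 = -10.346235
y = (-60.990·766.027853 − 1133.967621·-50.382) / -1811.905656 = -5.746170

x=-10.346 y=-5.746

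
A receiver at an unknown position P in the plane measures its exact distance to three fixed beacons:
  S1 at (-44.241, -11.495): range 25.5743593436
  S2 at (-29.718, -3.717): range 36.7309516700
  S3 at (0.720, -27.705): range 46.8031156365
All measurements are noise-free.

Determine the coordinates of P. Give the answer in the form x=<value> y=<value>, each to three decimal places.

eq1: (x + 44.241)² + (y + 11.495)² = 25.5743593436²
eq2: (x + 29.718)² + (y + 3.717)² = 36.7309516700²
eq3: (x − 0.720)² + (y + 27.705)² = 46.8031156365²
eq3−eq1, eq3−eq2 (x²,y² cancel):
  -89.922·x + 32.420·y = 2857.799458
  -60.876·x + 47.976·y = 970.259011
det = -89.922·47.976 − 32.420·-60.876 = -2340.497952
x = (2857.799458·47.976 − 32.420·970.259011) / -2340.497952 = -45.139962
y = (-89.922·970.259011 − 2857.799458·-60.876) / -2340.497952 = -37.053555

x=-45.140 y=-37.054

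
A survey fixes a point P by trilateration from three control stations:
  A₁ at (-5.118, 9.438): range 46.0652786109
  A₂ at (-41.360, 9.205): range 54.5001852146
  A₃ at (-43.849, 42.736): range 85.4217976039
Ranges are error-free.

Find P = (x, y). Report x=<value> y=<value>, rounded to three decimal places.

x=-11.244 y=-36.218

eq1: (x + 5.118)² + (y − 9.438)² = 46.0652786109²
eq2: (x + 41.360)² + (y − 9.205)² = 54.5001852146²
eq3: (x + 43.849)² + (y − 42.736)² = 85.4217976039²
eq1−eq3, eq1−eq2 (x²,y² cancel):
  -77.462·x + 66.596·y = -1541.042883
  -72.484·x − 0.466·y = 831.851562
det = -77.462·-0.466 − 66.596·-72.484 = 4863.241756
x = (-1541.042883·-0.466 − 66.596·831.851562) / 4863.241756 = -11.243500
y = (-77.462·831.851562 − -1541.042883·-72.484) / 4863.241756 = -36.218195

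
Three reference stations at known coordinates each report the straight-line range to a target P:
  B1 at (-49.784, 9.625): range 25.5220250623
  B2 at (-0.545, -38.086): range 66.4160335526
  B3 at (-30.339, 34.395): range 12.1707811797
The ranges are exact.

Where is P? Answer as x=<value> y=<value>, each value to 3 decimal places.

x=-27.749 y=22.503

eq1: (x + 49.784)² + (y − 9.625)² = 25.5220250623²
eq2: (x + 0.545)² + (y + 38.086)² = 66.4160335526²
eq3: (x + 30.339)² + (y − 34.395)² = 12.1707811797²
eq3−eq1, eq3−eq2 (x²,y² cancel):
  -38.890·x − 49.540·y = -35.629514
  59.588·x − 144.962·y = -4915.592123
det = -38.890·-144.962 − -49.540·59.588 = 8589.561700
x = (-35.629514·-144.962 − -49.540·-4915.592123) / 8589.561700 = -27.749205
y = (-38.890·-4915.592123 − -35.629514·59.588) / 8589.561700 = 22.502949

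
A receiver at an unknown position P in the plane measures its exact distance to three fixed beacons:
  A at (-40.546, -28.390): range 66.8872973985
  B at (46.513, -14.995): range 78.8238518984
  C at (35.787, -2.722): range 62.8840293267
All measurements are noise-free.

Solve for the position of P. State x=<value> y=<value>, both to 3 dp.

x=-15.519 y=33.639

eq1: (x + 40.546)² + (y + 28.390)² = 66.8872973985²
eq2: (x − 46.513)² + (y + 14.995)² = 78.8238518984²
eq3: (x − 35.787)² + (y + 2.722)² = 62.8840293267²
eq3−eq2, eq3−eq1 (x²,y² cancel):
  21.452·x − 24.546·y = -1158.607943
  -152.666·x − 51.336·y = 642.342154
det = 21.452·-51.336 − -24.546·-152.666 = -4848.599508
x = (-1158.607943·-51.336 − -24.546·642.342154) / -4848.599508 = -15.518961
y = (21.452·642.342154 − -1158.607943·-152.666) / -4848.599508 = 33.638686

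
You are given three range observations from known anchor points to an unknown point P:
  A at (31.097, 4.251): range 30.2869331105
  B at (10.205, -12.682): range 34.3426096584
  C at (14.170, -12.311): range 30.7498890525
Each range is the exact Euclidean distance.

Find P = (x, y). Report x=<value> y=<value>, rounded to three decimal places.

eq1: (x − 31.097)² + (y − 4.251)² = 30.2869331105²
eq2: (x − 10.205)² + (y + 12.682)² = 34.3426096584²
eq3: (x − 14.170)² + (y + 12.311)² = 30.7498890525²
eq2−eq1, eq2−eq3 (x²,y² cancel):
  41.784·x + 33.866·y = 982.235782
  7.930·x + 0.742·y = 321.233633
det = 41.784·0.742 − 33.866·7.930 = -237.553652
x = (982.235782·0.742 − 33.866·321.233633) / -237.553652 = 42.727524
y = (41.784·321.233633 − 982.235782·7.930) / -237.553652 = -23.713786

x=42.728 y=-23.714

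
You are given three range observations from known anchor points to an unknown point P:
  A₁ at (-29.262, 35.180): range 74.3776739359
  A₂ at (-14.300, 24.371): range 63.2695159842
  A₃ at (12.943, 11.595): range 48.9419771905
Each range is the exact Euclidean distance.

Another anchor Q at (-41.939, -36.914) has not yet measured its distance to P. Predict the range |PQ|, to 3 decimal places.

121.777

eq1: (x + 29.262)² + (y − 35.180)² = 74.3776739359²
eq2: (x + 14.300)² + (y − 24.371)² = 63.2695159842²
eq3: (x − 12.943)² + (y − 11.595)² = 48.9419771905²
eq1−eq3, eq1−eq2 (x²,y² cancel):
  84.410·x − 47.170·y = 1344.789479
  29.924·x − 21.618·y = 233.545324
det = 84.410·-21.618 − -47.170·29.924 = -413.260300
x = (1344.789479·-21.618 − -47.170·233.545324) / -413.260300 = 43.689960
y = (84.410·233.545324 − 1344.789479·29.924) / -413.260300 = 49.673098
|P − Q| = √((43.689960 − -41.939)² + (49.673098 − -36.914)²) = 121.777027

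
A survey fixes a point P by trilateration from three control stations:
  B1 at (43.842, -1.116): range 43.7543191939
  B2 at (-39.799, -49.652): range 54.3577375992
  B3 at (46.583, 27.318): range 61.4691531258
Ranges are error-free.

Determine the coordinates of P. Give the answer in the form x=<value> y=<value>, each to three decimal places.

x=2.542 y=-15.564

eq1: (x − 43.842)² + (y + 1.116)² = 43.7543191939²
eq2: (x + 39.799)² + (y + 49.652)² = 54.3577375992²
eq3: (x − 46.583)² + (y − 27.318)² = 61.4691531258²
eq2−eq1, eq2−eq3 (x²,y² cancel):
  167.282·x + 97.072·y = -1085.591896
  172.764·x + 153.940·y = -1956.725641
det = 167.282·153.940 − 97.072·172.764 = 8980.844072
x = (-1085.591896·153.940 − 97.072·-1956.725641) / 8980.844072 = 2.541772
y = (167.282·-1956.725641 − -1085.591896·172.764) / 8980.844072 = -15.563546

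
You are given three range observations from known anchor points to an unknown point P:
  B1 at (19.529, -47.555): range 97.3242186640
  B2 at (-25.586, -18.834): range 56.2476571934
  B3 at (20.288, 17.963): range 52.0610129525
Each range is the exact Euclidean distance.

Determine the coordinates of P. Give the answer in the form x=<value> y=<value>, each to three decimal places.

eq1: (x − 19.529)² + (y + 47.555)² = 97.3242186640²
eq2: (x + 25.586)² + (y + 18.834)² = 56.2476571934²
eq3: (x − 20.288)² + (y − 17.963)² = 52.0610129525²
eq1−eq3, eq1−eq2 (x²,y² cancel):
  1.518·x + 131.036·y = 4853.066916
  -90.230·x + 57.442·y = 4674.707685
det = 1.518·57.442 − 131.036·-90.230 = 11910.575236
x = (4853.066916·57.442 − 131.036·4674.707685) / 11910.575236 = -28.024266
y = (1.518·4674.707685 − 4853.066916·-90.230) / 11910.575236 = 37.360784

x=-28.024 y=37.361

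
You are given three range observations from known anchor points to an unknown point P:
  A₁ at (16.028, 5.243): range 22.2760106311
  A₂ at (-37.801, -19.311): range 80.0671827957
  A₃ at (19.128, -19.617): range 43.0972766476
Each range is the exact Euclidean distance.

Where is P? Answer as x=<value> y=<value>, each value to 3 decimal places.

x=30.877 y=21.848

eq1: (x − 16.028)² + (y − 5.243)² = 22.2760106311²
eq2: (x + 37.801)² + (y + 19.311)² = 80.0671827957²
eq3: (x − 19.128)² + (y + 19.617)² = 43.0972766476²
eq2−eq3, eq2−eq1 (x²,y² cancel):
  113.858·x − 0.612·y = 3502.255257
  107.658·x + 49.108·y = 4397.088622
det = 113.858·49.108 − -0.612·107.658 = 5657.225360
x = (3502.255257·49.108 − -0.612·4397.088622) / 5657.225360 = 30.877287
y = (113.858·4397.088622 − 3502.255257·107.658) / 5657.225360 = 21.847799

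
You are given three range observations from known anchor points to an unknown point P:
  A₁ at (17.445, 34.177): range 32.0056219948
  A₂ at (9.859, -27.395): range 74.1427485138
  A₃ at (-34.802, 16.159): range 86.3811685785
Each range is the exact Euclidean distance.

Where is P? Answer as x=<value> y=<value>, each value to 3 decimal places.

eq1: (x − 17.445)² + (y − 34.177)² = 32.0056219948²
eq2: (x − 9.859)² + (y + 27.395)² = 74.1427485138²
eq3: (x + 34.802)² + (y − 16.159)² = 86.3811685785²
eq2−eq1, eq2−eq3 (x²,y² cancel):
  15.172·x + 123.144·y = 5097.496766
  -89.322·x + 87.108·y = -1339.952549
det = 15.172·87.108 − 123.144·-89.322 = 12321.070944
x = (5097.496766·87.108 − 123.144·-1339.952549) / 12321.070944 = 49.430757
y = (15.172·-1339.952549 − 5097.496766·-89.322) / 12321.070944 = 35.304467

x=49.431 y=35.304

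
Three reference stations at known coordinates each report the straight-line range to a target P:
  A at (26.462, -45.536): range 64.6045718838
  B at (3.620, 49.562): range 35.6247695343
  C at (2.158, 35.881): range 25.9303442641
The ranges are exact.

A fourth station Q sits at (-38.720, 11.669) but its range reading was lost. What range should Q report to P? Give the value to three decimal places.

eq1: (x − 26.462)² + (y + 45.536)² = 64.6045718838²
eq2: (x − 3.620)² + (y − 49.562)² = 35.6247695343²
eq3: (x − 2.158)² + (y − 35.881)² = 25.9303442641²
eq2−eq1, eq2−eq3 (x²,y² cancel):
  45.684·x − 190.196·y = -2600.358008
  -2.924·x − 27.362·y = -580.651668
det = 45.684·-27.362 − -190.196·-2.924 = -1806.138712
x = (-2600.358008·-27.362 − -190.196·-580.651668) / -1806.138712 = 21.751723
y = (45.684·-580.651668 − -2600.358008·-2.924) / -1806.138712 = 18.896631
|P − Q| = √((21.751723 − -38.720)² + (18.896631 − 11.669)²) = 60.902118

60.902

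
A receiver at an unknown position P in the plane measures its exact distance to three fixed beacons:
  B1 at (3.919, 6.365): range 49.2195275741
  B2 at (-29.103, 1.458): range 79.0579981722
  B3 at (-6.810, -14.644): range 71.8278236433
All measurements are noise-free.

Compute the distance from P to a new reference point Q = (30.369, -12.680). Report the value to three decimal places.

53.373

eq1: (x − 3.919)² + (y − 6.365)² = 49.2195275741²
eq2: (x + 29.103)² + (y − 1.458)² = 79.0579981722²
eq3: (x + 6.810)² + (y + 14.644)² = 71.8278236433²
eq3−eq2, eq3−eq1 (x²,y² cancel):
  -44.586·x + 32.204·y = -502.643289
  21.458·x + 42.018·y = 2531.723305
det = -44.586·42.018 − 32.204·21.458 = -2564.447980
x = (-502.643289·42.018 − 32.204·2531.723305) / -2564.447980 = 40.028764
y = (-44.586·2531.723305 − -502.643289·21.458) / -2564.447980 = 39.811178
|P − Q| = √((40.028764 − 30.369)² + (39.811178 − -12.680)²) = 53.372604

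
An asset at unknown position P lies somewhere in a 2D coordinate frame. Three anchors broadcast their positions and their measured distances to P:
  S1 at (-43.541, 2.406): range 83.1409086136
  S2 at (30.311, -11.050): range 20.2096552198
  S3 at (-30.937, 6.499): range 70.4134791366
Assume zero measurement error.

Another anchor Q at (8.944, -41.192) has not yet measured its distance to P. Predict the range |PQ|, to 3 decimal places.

eq1: (x + 43.541)² + (y − 2.406)² = 83.1409086136²
eq2: (x − 30.311)² + (y + 11.050)² = 20.2096552198²
eq3: (x + 30.937)² + (y − 6.499)² = 70.4134791366²
eq3−eq1, eq3−eq2 (x²,y² cancel):
  -25.208·x − 8.186·y = -1052.080094
  122.496·x − 35.098·y = 4591.152131
det = -25.208·-35.098 − -8.186·122.496 = 1887.502640
x = (-1052.080094·-35.098 − -8.186·4591.152131) / 1887.502640 = 39.474953
y = (-25.208·4591.152131 − -1052.080094·122.496) / 1887.502640 = 6.962555
|P − Q| = √((39.474953 − 8.944)² + (6.962555 − -41.192)²) = 57.017543

57.018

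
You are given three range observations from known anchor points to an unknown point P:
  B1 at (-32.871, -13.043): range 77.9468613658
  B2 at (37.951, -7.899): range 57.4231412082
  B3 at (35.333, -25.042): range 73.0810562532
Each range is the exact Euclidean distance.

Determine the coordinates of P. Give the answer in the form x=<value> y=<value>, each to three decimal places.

x=18.055 y=45.967

eq1: (x + 32.871)² + (y + 13.043)² = 77.9468613658²
eq2: (x − 37.951)² + (y + 7.899)² = 57.4231412082²
eq3: (x − 35.333)² + (y + 25.042)² = 73.0810562532²
eq2−eq3, eq2−eq1 (x²,y² cancel):
  -5.236·x − 34.286·y = -1670.573586
  -141.644·x − 10.288·y = -3030.346163
det = -5.236·-10.288 − -34.286·-141.644 = -4802.538216
x = (-1670.573586·-10.288 − -34.286·-3030.346163) / -4802.538216 = 18.055366
y = (-5.236·-3030.346163 − -1670.573586·-141.644) / -4802.538216 = 45.967324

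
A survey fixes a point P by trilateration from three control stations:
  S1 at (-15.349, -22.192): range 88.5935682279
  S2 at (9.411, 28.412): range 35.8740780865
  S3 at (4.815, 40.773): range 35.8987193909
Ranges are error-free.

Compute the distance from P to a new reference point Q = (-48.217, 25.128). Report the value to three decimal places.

91.040

eq1: (x + 15.349)² + (y + 22.192)² = 88.5935682279²
eq2: (x − 9.411)² + (y − 28.412)² = 35.8740780865²
eq3: (x − 4.815)² + (y − 40.773)² = 35.8987193909²
eq2−eq3, eq2−eq1 (x²,y² cancel):
  -9.192·x + 24.722·y = 788.044514
  -49.520·x − 101.208·y = -6729.602853
det = -9.192·-101.208 − 24.722·-49.520 = 2154.537376
x = (788.044514·-101.208 − 24.722·-6729.602853) / 2154.537376 = 40.200200
y = (-9.192·-6729.602853 − 788.044514·-49.520) / 2154.537376 = 46.823265
|P − Q| = √((40.200200 − -48.217)² + (46.823265 − 25.128)²) = 91.040022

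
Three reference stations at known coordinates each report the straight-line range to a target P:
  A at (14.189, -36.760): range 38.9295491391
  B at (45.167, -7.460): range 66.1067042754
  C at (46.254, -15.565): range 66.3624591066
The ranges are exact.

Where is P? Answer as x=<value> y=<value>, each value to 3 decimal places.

eq1: (x − 14.189)² + (y + 36.760)² = 38.9295491391²
eq2: (x − 45.167)² + (y + 7.460)² = 66.1067042754²
eq3: (x − 46.254)² + (y + 15.565)² = 66.3624591066²
eq3−eq1, eq3−eq2 (x²,y² cancel):
  -64.130·x − 42.390·y = 2059.389762
  -2.174·x + 16.210·y = -252.112623
det = -64.130·16.210 − -42.390·-2.174 = -1131.703160
x = (2059.389762·16.210 − -42.390·-252.112623) / -1131.703160 = -20.054423
y = (-64.130·-252.112623 − 2059.389762·-2.174) / -1131.703160 = -18.242501

x=-20.054 y=-18.243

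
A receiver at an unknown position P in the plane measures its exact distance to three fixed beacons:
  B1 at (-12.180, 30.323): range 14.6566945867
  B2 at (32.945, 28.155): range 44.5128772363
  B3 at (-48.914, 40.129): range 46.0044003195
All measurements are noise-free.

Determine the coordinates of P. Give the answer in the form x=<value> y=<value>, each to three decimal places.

x=-9.835 y=15.855

eq1: (x + 12.180)² + (y − 30.323)² = 14.6566945867²
eq2: (x − 32.945)² + (y − 28.155)² = 44.5128772363²
eq3: (x + 48.914)² + (y − 40.129)² = 46.0044003195²
eq2−eq3, eq2−eq1 (x²,y² cancel):
  -163.718·x + 23.948·y = 1989.830378
  -90.250·x + 4.336·y = 956.337223
det = -163.718·4.336 − 23.948·-90.250 = 1451.425752
x = (1989.830378·4.336 − 23.948·956.337223) / 1451.425752 = -9.834784
y = (-163.718·956.337223 − 1989.830378·-90.250) / 1451.425752 = 15.855151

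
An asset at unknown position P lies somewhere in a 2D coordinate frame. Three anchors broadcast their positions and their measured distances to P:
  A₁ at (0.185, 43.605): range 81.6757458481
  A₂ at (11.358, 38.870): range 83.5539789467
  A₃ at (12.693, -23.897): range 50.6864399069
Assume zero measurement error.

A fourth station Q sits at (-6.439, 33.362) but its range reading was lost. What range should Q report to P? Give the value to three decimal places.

eq1: (x − 0.185)² + (y − 43.605)² = 81.6757458481²
eq2: (x − 11.358)² + (y − 38.870)² = 83.5539789467²
eq3: (x − 12.693)² + (y + 23.897)² = 50.6864399069²
eq1−eq3, eq1−eq2 (x²,y² cancel):
  25.016·x − 135.004·y = 2932.560877
  22.346·x − 9.470·y = -571.889124
det = 25.016·-9.470 − -135.004·22.346 = 2779.897864
x = (2932.560877·-9.470 − -135.004·-571.889124) / 2779.897864 = -37.763499
y = (25.016·-571.889124 − 2932.560877·22.346) / 2779.897864 = -28.719538
|P − Q| = √((-37.763499 − -6.439)² + (-28.719538 − 33.362)²) = 69.536621

69.537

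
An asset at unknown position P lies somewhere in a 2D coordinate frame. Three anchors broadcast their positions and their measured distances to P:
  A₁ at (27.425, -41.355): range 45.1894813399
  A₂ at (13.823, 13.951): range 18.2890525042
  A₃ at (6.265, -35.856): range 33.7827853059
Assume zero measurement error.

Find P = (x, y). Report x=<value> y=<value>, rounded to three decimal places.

eq1: (x − 27.425)² + (y + 41.355)² = 45.1894813399²
eq2: (x − 13.823)² + (y − 13.951)² = 18.2890525042²
eq3: (x − 6.265)² + (y + 35.856)² = 33.7827853059²
eq3−eq2, eq3−eq1 (x²,y² cancel):
  15.116·x + 99.614·y = -132.410089
  42.320·x − 10.998·y = 236.651048
det = 15.116·-10.998 − 99.614·42.320 = -4381.910248
x = (-132.410089·-10.998 − 99.614·236.651048) / -4381.910248 = 5.047459
y = (15.116·236.651048 − -132.410089·42.320) / -4381.910248 = -2.095162

x=5.047 y=-2.095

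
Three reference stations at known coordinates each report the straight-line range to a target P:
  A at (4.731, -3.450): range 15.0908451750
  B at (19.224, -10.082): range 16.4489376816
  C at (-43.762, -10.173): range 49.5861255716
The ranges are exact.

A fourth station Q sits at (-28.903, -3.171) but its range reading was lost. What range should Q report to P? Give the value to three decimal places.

37.326

eq1: (x − 4.731)² + (y + 3.450)² = 15.0908451750²
eq2: (x − 19.224)² + (y + 10.082)² = 16.4489376816²
eq3: (x + 43.762)² + (y + 10.173)² = 49.5861255716²
eq1−eq3, eq1−eq2 (x²,y² cancel):
  -96.986·x − 13.446·y = -246.732529
  28.986·x − 13.264·y = 394.090096
det = -96.986·-13.264 − -13.446·28.986 = 1676.168060
x = (-246.732529·-13.264 − -13.446·394.090096) / 1676.168060 = 5.113804
y = (-96.986·394.090096 − -246.732529·28.986) / 1676.168060 = -18.535989
|P − Q| = √((5.113804 − -28.903)² + (-18.535989 − -3.171)²) = 37.325941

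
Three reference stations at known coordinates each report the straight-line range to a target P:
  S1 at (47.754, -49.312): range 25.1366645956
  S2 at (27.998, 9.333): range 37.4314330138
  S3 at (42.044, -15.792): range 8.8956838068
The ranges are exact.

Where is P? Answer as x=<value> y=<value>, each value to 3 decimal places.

eq1: (x − 47.754)² + (y + 49.312)² = 25.1366645956²
eq2: (x − 27.998)² + (y − 9.333)² = 37.4314330138²
eq3: (x − 42.044)² + (y + 15.792)² = 8.8956838068²
eq1−eq2, eq1−eq3 (x²,y² cancel):
  -39.512·x + 117.290·y = -4610.385237
  -11.420·x + 67.040·y = -2142.313943
det = -39.512·67.040 − 117.290·-11.420 = -1309.432680
x = (-4610.385237·67.040 − 117.290·-2142.313943) / -1309.432680 = 44.147534
y = (-39.512·-2142.313943 − -4610.385237·-11.420) / -1309.432680 = -24.435398

x=44.148 y=-24.435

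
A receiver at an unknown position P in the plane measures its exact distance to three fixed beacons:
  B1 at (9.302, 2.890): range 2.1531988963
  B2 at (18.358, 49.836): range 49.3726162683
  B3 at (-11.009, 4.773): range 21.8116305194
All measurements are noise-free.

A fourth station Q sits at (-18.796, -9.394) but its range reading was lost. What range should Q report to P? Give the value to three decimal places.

31.108

eq1: (x − 9.302)² + (y − 2.890)² = 2.1531988963²
eq2: (x − 18.358)² + (y − 49.836)² = 49.3726162683²
eq3: (x + 11.009)² + (y − 4.773)² = 21.8116305194²
eq1−eq3, eq1−eq2 (x²,y² cancel):
  -40.622·x + 3.766·y = -422.010654
  18.112·x + 93.892·y = 292.744784
det = -40.622·93.892 − 3.766·18.112 = -3882.290616
x = (-422.010654·93.892 − 3.766·292.744784) / -3882.290616 = 10.490173
y = (-40.622·292.744784 − -422.010654·18.112) / -3882.290616 = 1.094308
|P − Q| = √((10.490173 − -18.796)² + (1.094308 − -9.394)²) = 31.107628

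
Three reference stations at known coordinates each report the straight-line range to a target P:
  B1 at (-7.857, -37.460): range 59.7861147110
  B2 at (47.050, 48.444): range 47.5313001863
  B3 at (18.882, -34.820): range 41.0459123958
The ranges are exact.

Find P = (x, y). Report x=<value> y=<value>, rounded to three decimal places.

eq1: (x + 7.857)² + (y + 37.460)² = 59.7861147110²
eq2: (x − 47.050)² + (y − 48.444)² = 47.5313001863²
eq3: (x − 18.882)² + (y + 34.820)² = 41.0459123958²
eq2−eq3, eq2−eq1 (x²,y² cancel):
  -56.336·x − 166.528·y = -2417.103739
  -109.814·x − 171.808·y = -4410.694602
det = -56.336·-171.808 − -166.528·-109.814 = -8608.130304
x = (-2417.103739·-171.808 − -166.528·-4410.694602) / -8608.130304 = 37.084289
y = (-56.336·-4410.694602 − -2417.103739·-109.814) / -8608.130304 = 1.969178

x=37.084 y=1.969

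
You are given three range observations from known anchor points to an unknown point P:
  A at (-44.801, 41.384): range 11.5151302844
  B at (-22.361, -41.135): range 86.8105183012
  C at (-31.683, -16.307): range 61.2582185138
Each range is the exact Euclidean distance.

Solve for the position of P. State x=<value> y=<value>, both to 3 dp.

x=-33.840 y=44.913

eq1: (x + 44.801)² + (y − 41.384)² = 11.5151302844²
eq2: (x + 22.361)² + (y + 41.135)² = 86.8105183012²
eq3: (x + 31.683)² + (y + 16.307)² = 61.2582185138²
eq2−eq1, eq2−eq3 (x²,y² cancel):
  -44.880·x + 165.038·y = 8931.130373
  -18.644·x + 49.656·y = 2861.124944
det = -44.880·49.656 − 165.038·-18.644 = 848.407192
x = (8931.130373·49.656 − 165.038·2861.124944) / 848.407192 = -33.840035
y = (-44.880·2861.124944 − 8931.130373·-18.644) / 848.407192 = 44.913230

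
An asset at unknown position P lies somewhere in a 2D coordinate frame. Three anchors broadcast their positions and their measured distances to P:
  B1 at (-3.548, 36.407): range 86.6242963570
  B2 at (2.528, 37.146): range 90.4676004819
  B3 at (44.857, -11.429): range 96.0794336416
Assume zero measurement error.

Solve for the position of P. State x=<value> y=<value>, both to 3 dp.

x=-47.387 y=-38.305

eq1: (x + 3.548)² + (y − 36.407)² = 86.6242963570²
eq2: (x − 2.528)² + (y − 37.146)² = 90.4676004819²
eq3: (x − 44.857)² + (y + 11.429)² = 96.0794336416²
eq3−eq2, eq3−eq1 (x²,y² cancel):
  -84.658·x + 97.150·y = 290.314442
  -96.810·x + 95.672·y = 922.774313
det = -84.658·95.672 − 97.150·-96.810 = 1305.691324
x = (290.314442·95.672 − 97.150·922.774313) / 1305.691324 = -47.386821
y = (-84.658·922.774313 − 290.314442·-96.810) / 1305.691324 = -38.305291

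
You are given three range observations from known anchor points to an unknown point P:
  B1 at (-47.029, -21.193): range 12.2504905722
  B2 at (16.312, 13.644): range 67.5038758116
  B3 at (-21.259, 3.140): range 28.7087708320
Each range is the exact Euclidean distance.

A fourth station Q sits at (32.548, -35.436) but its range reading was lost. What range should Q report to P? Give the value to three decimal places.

eq1: (x + 47.029)² + (y + 21.193)² = 12.2504905722²
eq2: (x − 16.312)² + (y − 13.644)² = 67.5038758116²
eq3: (x + 21.259)² + (y − 3.140)² = 28.7087708320²
eq2−eq1, eq2−eq3 (x²,y² cancel):
  -126.682·x − 69.674·y = 6615.328740
  -75.142·x − 21.008·y = 3742.144328
det = -126.682·-21.008 − -69.674·-75.142 = -2574.108252
x = (6615.328740·-21.008 − -69.674·3742.144328) / -2574.108252 = -47.300007
y = (-126.682·3742.144328 − 6615.328740·-75.142) / -2574.108252 = -8.945507
|P − Q| = √((-47.300007 − 32.548)² + (-8.945507 − -35.436)²) = 84.127584

84.128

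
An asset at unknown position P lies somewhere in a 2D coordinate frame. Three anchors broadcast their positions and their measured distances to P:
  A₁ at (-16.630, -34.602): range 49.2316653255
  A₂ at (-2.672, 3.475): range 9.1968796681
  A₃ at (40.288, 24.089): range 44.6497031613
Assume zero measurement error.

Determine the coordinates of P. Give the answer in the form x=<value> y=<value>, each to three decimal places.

eq1: (x + 16.630)² + (y + 34.602)² = 49.2316653255²
eq2: (x + 2.672)² + (y − 3.475)² = 9.1968796681²
eq3: (x − 40.288)² + (y − 24.089)² = 44.6497031613²
eq1−eq2, eq1−eq3 (x²,y² cancel):
  27.916·x + 76.154·y = 884.534180
  113.836·x + 117.382·y = 1159.708439
det = 27.916·117.382 − 76.154·113.836 = -5392.230832
x = (884.534180·117.382 − 76.154·1159.708439) / -5392.230832 = -2.876723
y = (27.916·1159.708439 − 884.534180·113.836) / -5392.230832 = 12.669601

x=-2.877 y=12.670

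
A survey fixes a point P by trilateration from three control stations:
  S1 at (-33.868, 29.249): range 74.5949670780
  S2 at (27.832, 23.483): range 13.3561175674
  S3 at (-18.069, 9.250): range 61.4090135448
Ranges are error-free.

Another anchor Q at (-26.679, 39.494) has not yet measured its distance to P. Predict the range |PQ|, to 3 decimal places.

68.509

eq1: (x + 33.868)² + (y − 29.249)² = 74.5949670780²
eq2: (x − 27.832)² + (y − 23.483)² = 13.3561175674²
eq3: (x + 18.069)² + (y − 9.250)² = 61.4090135448²
eq3−eq1, eq3−eq2 (x²,y² cancel):
  -31.598·x + 39.998·y = -202.848005
  91.802·x + 28.466·y = 4506.701320
det = -31.598·28.466 − 39.998·91.802 = -4571.365064
x = (-202.848005·28.466 − 39.998·4506.701320) / -4571.365064 = 40.695352
y = (-31.598·4506.701320 − -202.848005·91.802) / -4571.365064 = 27.077447
|P − Q| = √((40.695352 − -26.679)² + (27.077447 − 39.494)²) = 68.508934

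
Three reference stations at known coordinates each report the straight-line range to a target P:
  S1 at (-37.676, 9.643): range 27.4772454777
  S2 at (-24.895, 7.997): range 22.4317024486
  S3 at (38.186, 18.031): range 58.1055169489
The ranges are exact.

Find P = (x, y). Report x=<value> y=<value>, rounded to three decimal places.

eq1: (x + 37.676)² + (y − 9.643)² = 27.4772454777²
eq2: (x + 24.895)² + (y − 7.997)² = 22.4317024486²
eq3: (x − 38.186)² + (y − 18.031)² = 58.1055169489²
eq1−eq3, eq1−eq2 (x²,y² cancel):
  151.724·x + 16.776·y = -2350.432949
  25.562·x − 3.292·y = -576.937647
det = 151.724·-3.292 − 16.776·25.562 = -928.303520
x = (-2350.432949·-3.292 − 16.776·-576.937647) / -928.303520 = -18.761462
y = (151.724·-576.937647 − -2350.432949·25.562) / -928.303520 = 29.573862

x=-18.761 y=29.574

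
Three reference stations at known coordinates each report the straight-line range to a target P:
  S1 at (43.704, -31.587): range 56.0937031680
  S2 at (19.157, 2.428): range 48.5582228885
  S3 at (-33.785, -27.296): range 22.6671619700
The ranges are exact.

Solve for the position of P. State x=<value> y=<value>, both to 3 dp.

x=-12.311 y=-34.554

eq1: (x − 43.704)² + (y + 31.587)² = 56.0937031680²
eq2: (x − 19.157)² + (y − 2.428)² = 48.5582228885²
eq3: (x + 33.785)² + (y + 27.296)² = 22.6671619700²
eq3−eq2, eq3−eq1 (x²,y² cancel):
  105.884·x + 59.448·y = -3357.712786
  154.978·x − 8.582·y = -1611.422959
det = 105.884·-8.582 − 59.448·154.978 = -10121.828632
x = (-3357.712786·-8.582 − 59.448·-1611.422959) / -10121.828632 = -12.311191
y = (105.884·-1611.422959 − -3357.712786·154.978) / -10121.828632 = -34.553806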